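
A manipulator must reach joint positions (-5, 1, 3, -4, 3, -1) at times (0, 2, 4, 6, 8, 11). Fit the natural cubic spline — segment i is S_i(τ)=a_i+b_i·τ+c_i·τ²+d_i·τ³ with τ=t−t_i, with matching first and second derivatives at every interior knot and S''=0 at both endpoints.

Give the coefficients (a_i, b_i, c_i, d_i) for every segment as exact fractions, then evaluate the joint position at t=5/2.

  seg 0: a=-5 b=487/159 c=0 d=-5/318
  seg 1: a=1 b=457/159 c=-5/53 d=-67/159
  seg 2: a=3 b=-407/159 c=-139/53 d=1369/1272
  seg 3: a=-4 b=-43/318 c=813/212 d=-1283/1272
  seg 4: a=3 b=493/159 c=-235/106 d=235/954
S(5/2) = 1001/424

Δ: Δ0=3, Δ1=1, Δ2=-7/2, Δ3=7/2, Δ4=-4/3
row 1: diag=8, rhs=-12; c'=1/4, d'=-3/2
row 2: denom=8−2·1/4=15/2; d'=(-27−2·-3/2)/(15/2)=-16/5
row 3: denom=8−2·4/15=112/15; d'=(42−2·-16/5)/(112/15)=363/56
row 4: denom=10−2·15/56=265/28; d'=(-29−2·363/56)/(265/28)=-235/53
back: M4=-235/53
back: M3=363/56−15/56·-235/53=813/106
back: M2=-16/5−4/15·813/106=-278/53
back: M1=-3/2−1/4·-278/53=-10/53
M: M0=0, M1=-10/53, M2=-278/53, M3=813/106, M4=-235/53, M5=0
seg 0: a=-5, c=M0/2=0, d=(M1−M0)/(6·2)=-5/318, b=Δ0−h0·(2M0+M1)/6=487/159
seg 1: a=1, c=M1/2=-5/53, d=(M2−M1)/(6·2)=-67/159, b=Δ1−h1·(2M1+M2)/6=457/159
seg 2: a=3, c=M2/2=-139/53, d=(M3−M2)/(6·2)=1369/1272, b=Δ2−h2·(2M2+M3)/6=-407/159
seg 3: a=-4, c=M3/2=813/212, d=(M4−M3)/(6·2)=-1283/1272, b=Δ3−h3·(2M3+M4)/6=-43/318
seg 4: a=3, c=M4/2=-235/106, d=(M5−M4)/(6·3)=235/954, b=Δ4−h4·(2M4+M5)/6=493/159
t_q=5/2 → seg 1, τ=1/2; S=1+457/159·τ+-5/53·τ²+-67/159·τ³=1001/424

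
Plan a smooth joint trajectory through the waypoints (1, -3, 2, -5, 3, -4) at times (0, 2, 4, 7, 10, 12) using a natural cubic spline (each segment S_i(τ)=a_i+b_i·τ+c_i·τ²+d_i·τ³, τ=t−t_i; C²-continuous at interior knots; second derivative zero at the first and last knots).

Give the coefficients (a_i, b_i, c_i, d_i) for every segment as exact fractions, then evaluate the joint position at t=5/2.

  seg 0: a=1 b=-6895/1929 c=0 d=3037/7716
  seg 1: a=-3 b=2216/1929 c=3037/1286 d=-13009/15432
  seg 2: a=2 b=1849/3858 c=-6935/2572 d=13571/23148
  seg 3: a=-5 b=1007/7716 c=1659/643 d=-13385/23148
  seg 4: a=3 b=-5/3858 c=-6749/2572 d=6749/15432
S(5/2) = -79859/41152

Δ: Δ0=-2, Δ1=5/2, Δ2=-7/3, Δ3=8/3, Δ4=-7/2
row 1: diag=8, rhs=27; c'=1/4, d'=27/8
row 2: denom=10−2·1/4=19/2; d'=(-29−2·27/8)/(19/2)=-143/38
row 3: denom=12−3·6/19=210/19; d'=(30−3·-143/38)/(210/19)=523/140
row 4: denom=10−3·19/70=643/70; d'=(-37−3·523/140)/(643/70)=-6749/1286
back: M4=-6749/1286
back: M3=523/140−19/70·-6749/1286=3318/643
back: M2=-143/38−6/19·3318/643=-6935/1286
back: M1=27/8−1/4·-6935/1286=3037/643
M: M0=0, M1=3037/643, M2=-6935/1286, M3=3318/643, M4=-6749/1286, M5=0
seg 0: a=1, c=M0/2=0, d=(M1−M0)/(6·2)=3037/7716, b=Δ0−h0·(2M0+M1)/6=-6895/1929
seg 1: a=-3, c=M1/2=3037/1286, d=(M2−M1)/(6·2)=-13009/15432, b=Δ1−h1·(2M1+M2)/6=2216/1929
seg 2: a=2, c=M2/2=-6935/2572, d=(M3−M2)/(6·3)=13571/23148, b=Δ2−h2·(2M2+M3)/6=1849/3858
seg 3: a=-5, c=M3/2=1659/643, d=(M4−M3)/(6·3)=-13385/23148, b=Δ3−h3·(2M3+M4)/6=1007/7716
seg 4: a=3, c=M4/2=-6749/2572, d=(M5−M4)/(6·2)=6749/15432, b=Δ4−h4·(2M4+M5)/6=-5/3858
t_q=5/2 → seg 1, τ=1/2; S=-3+2216/1929·τ+3037/1286·τ²+-13009/15432·τ³=-79859/41152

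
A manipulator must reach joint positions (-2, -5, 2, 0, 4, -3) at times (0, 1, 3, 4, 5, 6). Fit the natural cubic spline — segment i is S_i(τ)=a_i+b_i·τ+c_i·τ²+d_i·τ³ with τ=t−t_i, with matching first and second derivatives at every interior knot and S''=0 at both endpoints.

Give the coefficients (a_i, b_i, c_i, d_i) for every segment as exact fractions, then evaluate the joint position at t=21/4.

Δ: Δ0=-3, Δ1=7/2, Δ2=-2, Δ3=4, Δ4=-7
row 1: diag=6, rhs=39; c'=1/3, d'=13/2
row 2: denom=6−2·1/3=16/3; d'=(-33−2·13/2)/(16/3)=-69/8
row 3: denom=4−1·3/16=61/16; d'=(36−1·-69/8)/(61/16)=714/61
row 4: denom=4−1·16/61=228/61; d'=(-66−1·714/61)/(228/61)=-395/19
back: M4=-395/19
back: M3=714/61−16/61·-395/19=326/19
back: M2=-69/8−3/16·326/19=-225/19
back: M1=13/2−1/3·-225/19=397/38
M: M0=0, M1=397/38, M2=-225/19, M3=326/19, M4=-395/19, M5=0
seg 0: a=-2, c=M0/2=0, d=(M1−M0)/(6·1)=397/228, b=Δ0−h0·(2M0+M1)/6=-1081/228
seg 1: a=-5, c=M1/2=397/76, d=(M2−M1)/(6·2)=-847/456, b=Δ1−h1·(2M1+M2)/6=55/114
seg 2: a=2, c=M2/2=-225/38, d=(M3−M2)/(6·1)=29/6, b=Δ2−h2·(2M2+M3)/6=-52/57
seg 3: a=0, c=M3/2=163/19, d=(M4−M3)/(6·1)=-721/114, b=Δ3−h3·(2M3+M4)/6=199/114
seg 4: a=4, c=M4/2=-395/38, d=(M5−M4)/(6·1)=395/114, b=Δ4−h4·(2M4+M5)/6=-4/57
t_q=21/4 → seg 4, τ=1/4; S=4+-4/57·τ+-395/38·τ²+395/114·τ³=8237/2432

  seg 0: a=-2 b=-1081/228 c=0 d=397/228
  seg 1: a=-5 b=55/114 c=397/76 d=-847/456
  seg 2: a=2 b=-52/57 c=-225/38 d=29/6
  seg 3: a=0 b=199/114 c=163/19 d=-721/114
  seg 4: a=4 b=-4/57 c=-395/38 d=395/114
S(21/4) = 8237/2432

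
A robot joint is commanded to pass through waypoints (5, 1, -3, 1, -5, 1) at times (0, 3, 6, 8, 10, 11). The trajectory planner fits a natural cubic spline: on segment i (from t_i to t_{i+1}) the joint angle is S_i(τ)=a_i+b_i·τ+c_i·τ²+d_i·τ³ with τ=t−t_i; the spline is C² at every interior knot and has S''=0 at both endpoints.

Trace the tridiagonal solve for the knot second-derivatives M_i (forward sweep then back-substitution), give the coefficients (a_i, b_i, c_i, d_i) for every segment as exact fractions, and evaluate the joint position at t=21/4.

  seg 0: a=5 b=-986/1149 c=0 d=-182/3447
  seg 1: a=1 b=-2624/1149 c=-182/383 d=910/3447
  seg 2: a=-3 b=2290/1149 c=728/383 d=-1090/1149
  seg 3: a=1 b=-2054/1149 c=-1452/383 d=7319/4596
  seg 4: a=-5 b=2479/1149 c=4415/766 d=-4415/2298
S(21/4) = -43349/12256

Δ: Δ0=-4/3, Δ1=-4/3, Δ2=2, Δ3=-3, Δ4=6
row 1: diag=12, rhs=0; c'=1/4, d'=0
row 2: denom=10−3·1/4=37/4; d'=(20−3·0)/(37/4)=80/37
row 3: denom=8−2·8/37=280/37; d'=(-30−2·80/37)/(280/37)=-127/28
row 4: denom=6−2·37/140=383/70; d'=(54−2·-127/28)/(383/70)=4415/383
back: M4=4415/383
back: M3=-127/28−37/140·4415/383=-2904/383
back: M2=80/37−8/37·-2904/383=1456/383
back: M1=0−1/4·1456/383=-364/383
M: M0=0, M1=-364/383, M2=1456/383, M3=-2904/383, M4=4415/383, M5=0
seg 0: a=5, c=M0/2=0, d=(M1−M0)/(6·3)=-182/3447, b=Δ0−h0·(2M0+M1)/6=-986/1149
seg 1: a=1, c=M1/2=-182/383, d=(M2−M1)/(6·3)=910/3447, b=Δ1−h1·(2M1+M2)/6=-2624/1149
seg 2: a=-3, c=M2/2=728/383, d=(M3−M2)/(6·2)=-1090/1149, b=Δ2−h2·(2M2+M3)/6=2290/1149
seg 3: a=1, c=M3/2=-1452/383, d=(M4−M3)/(6·2)=7319/4596, b=Δ3−h3·(2M3+M4)/6=-2054/1149
seg 4: a=-5, c=M4/2=4415/766, d=(M5−M4)/(6·1)=-4415/2298, b=Δ4−h4·(2M4+M5)/6=2479/1149
t_q=21/4 → seg 1, τ=9/4; S=1+-2624/1149·τ+-182/383·τ²+910/3447·τ³=-43349/12256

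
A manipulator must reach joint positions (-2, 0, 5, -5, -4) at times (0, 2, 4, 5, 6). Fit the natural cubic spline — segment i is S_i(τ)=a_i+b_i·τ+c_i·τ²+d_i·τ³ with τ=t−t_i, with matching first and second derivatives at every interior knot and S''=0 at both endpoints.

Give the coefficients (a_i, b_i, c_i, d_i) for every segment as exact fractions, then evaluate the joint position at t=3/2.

Δ: Δ0=1, Δ1=5/2, Δ2=-10, Δ3=1
row 1: diag=8, rhs=9; c'=1/4, d'=9/8
row 2: denom=6−2·1/4=11/2; d'=(-75−2·9/8)/(11/2)=-309/22
row 3: denom=4−1·2/11=42/11; d'=(66−1·-309/22)/(42/11)=587/28
back: M3=587/28
back: M2=-309/22−2/11·587/28=-125/7
back: M1=9/8−1/4·-125/7=313/56
M: M0=0, M1=313/56, M2=-125/7, M3=587/28, M4=0
seg 0: a=-2, c=M0/2=0, d=(M1−M0)/(6·2)=313/672, b=Δ0−h0·(2M0+M1)/6=-145/168
seg 1: a=0, c=M1/2=313/112, d=(M2−M1)/(6·2)=-1313/672, b=Δ1−h1·(2M1+M2)/6=397/84
seg 2: a=5, c=M2/2=-125/14, d=(M3−M2)/(6·1)=1087/168, b=Δ2−h2·(2M2+M3)/6=-181/24
seg 3: a=-5, c=M3/2=587/56, d=(M4−M3)/(6·1)=-587/168, b=Δ3−h3·(2M3+M4)/6=-503/84
t_q=3/2 → seg 0, τ=3/2; S=-2+-145/168·τ+0·τ²+313/672·τ³=-441/256

  seg 0: a=-2 b=-145/168 c=0 d=313/672
  seg 1: a=0 b=397/84 c=313/112 d=-1313/672
  seg 2: a=5 b=-181/24 c=-125/14 d=1087/168
  seg 3: a=-5 b=-503/84 c=587/56 d=-587/168
S(3/2) = -441/256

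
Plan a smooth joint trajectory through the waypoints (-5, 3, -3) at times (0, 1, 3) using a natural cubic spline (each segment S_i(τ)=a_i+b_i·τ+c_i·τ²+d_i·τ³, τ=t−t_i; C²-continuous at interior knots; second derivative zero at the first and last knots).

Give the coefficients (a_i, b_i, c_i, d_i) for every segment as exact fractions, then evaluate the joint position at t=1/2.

  seg 0: a=-5 b=59/6 c=0 d=-11/6
  seg 1: a=3 b=13/3 c=-11/2 d=11/12
S(1/2) = -5/16

Δ: Δ0=8, Δ1=-3
row 1: diag=6, rhs=-66; c'=1/3, d'=-11
back: M1=-11
M: M0=0, M1=-11, M2=0
seg 0: a=-5, c=M0/2=0, d=(M1−M0)/(6·1)=-11/6, b=Δ0−h0·(2M0+M1)/6=59/6
seg 1: a=3, c=M1/2=-11/2, d=(M2−M1)/(6·2)=11/12, b=Δ1−h1·(2M1+M2)/6=13/3
t_q=1/2 → seg 0, τ=1/2; S=-5+59/6·τ+0·τ²+-11/6·τ³=-5/16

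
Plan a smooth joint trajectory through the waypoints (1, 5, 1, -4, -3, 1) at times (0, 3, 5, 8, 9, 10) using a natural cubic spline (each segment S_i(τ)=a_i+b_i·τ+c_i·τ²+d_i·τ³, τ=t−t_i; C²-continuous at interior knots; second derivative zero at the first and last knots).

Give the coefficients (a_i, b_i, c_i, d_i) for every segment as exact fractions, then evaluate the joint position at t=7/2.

Δ: Δ0=4/3, Δ1=-2, Δ2=-5/3, Δ3=1, Δ4=4
row 1: diag=10, rhs=-20; c'=1/5, d'=-2
row 2: denom=10−2·1/5=48/5; d'=(2−2·-2)/(48/5)=5/8
row 3: denom=8−3·5/16=113/16; d'=(16−3·5/8)/(113/16)=2
row 4: denom=4−1·16/113=436/113; d'=(18−1·2)/(436/113)=452/109
back: M4=452/109
back: M3=2−16/113·452/109=154/109
back: M2=5/8−5/16·154/109=20/109
back: M1=-2−1/5·20/109=-222/109
M: M0=0, M1=-222/109, M2=20/109, M3=154/109, M4=452/109, M5=0
seg 0: a=1, c=M0/2=0, d=(M1−M0)/(6·3)=-37/327, b=Δ0−h0·(2M0+M1)/6=769/327
seg 1: a=5, c=M1/2=-111/109, d=(M2−M1)/(6·2)=121/654, b=Δ1−h1·(2M1+M2)/6=-230/327
seg 2: a=1, c=M2/2=10/109, d=(M3−M2)/(6·3)=67/981, b=Δ2−h2·(2M2+M3)/6=-836/327
seg 3: a=-4, c=M3/2=77/109, d=(M4−M3)/(6·1)=149/327, b=Δ3−h3·(2M3+M4)/6=-53/327
seg 4: a=-3, c=M4/2=226/109, d=(M5−M4)/(6·1)=-226/327, b=Δ4−h4·(2M4+M5)/6=856/327
t_q=7/2 → seg 1, τ=1/2; S=5+-230/327·τ+-111/109·τ²+121/654·τ³=7703/1744

  seg 0: a=1 b=769/327 c=0 d=-37/327
  seg 1: a=5 b=-230/327 c=-111/109 d=121/654
  seg 2: a=1 b=-836/327 c=10/109 d=67/981
  seg 3: a=-4 b=-53/327 c=77/109 d=149/327
  seg 4: a=-3 b=856/327 c=226/109 d=-226/327
S(7/2) = 7703/1744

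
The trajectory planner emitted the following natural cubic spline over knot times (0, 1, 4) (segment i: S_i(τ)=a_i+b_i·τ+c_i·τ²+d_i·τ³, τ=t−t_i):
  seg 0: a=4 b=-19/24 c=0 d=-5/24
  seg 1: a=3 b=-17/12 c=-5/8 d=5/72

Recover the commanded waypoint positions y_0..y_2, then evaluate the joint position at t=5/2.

y_0=4 y_1=3 y_2=-5
S(5/2) = -19/64

y_0 = S_0(0) = a_0 = 4
y_1 = S_1(0) = a_1 = 3
y_2 = S_1(3) = -5
t_q=5/2 is in segment 1 (τ=3/2); S_1(τ)=-19/64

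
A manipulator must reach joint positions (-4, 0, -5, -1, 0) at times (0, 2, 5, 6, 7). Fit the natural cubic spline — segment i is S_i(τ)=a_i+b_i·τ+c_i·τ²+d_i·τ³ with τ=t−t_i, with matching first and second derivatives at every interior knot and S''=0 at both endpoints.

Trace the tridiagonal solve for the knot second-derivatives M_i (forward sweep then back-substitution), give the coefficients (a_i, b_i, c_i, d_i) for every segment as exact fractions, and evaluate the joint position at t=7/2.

Δ: Δ0=2, Δ1=-5/3, Δ2=4, Δ3=1
row 1: diag=10, rhs=-22; c'=3/10, d'=-11/5
row 2: denom=8−3·3/10=71/10; d'=(34−3·-11/5)/(71/10)=406/71
row 3: denom=4−1·10/71=274/71; d'=(-18−1·406/71)/(274/71)=-842/137
back: M3=-842/137
back: M2=406/71−10/71·-842/137=902/137
back: M1=-11/5−3/10·902/137=-572/137
M: M0=0, M1=-572/137, M2=902/137, M3=-842/137, M4=0
seg 0: a=-4, c=M0/2=0, d=(M1−M0)/(6·2)=-143/411, b=Δ0−h0·(2M0+M1)/6=1394/411
seg 1: a=0, c=M1/2=-286/137, d=(M2−M1)/(6·3)=737/1233, b=Δ1−h1·(2M1+M2)/6=-322/411
seg 2: a=-5, c=M2/2=451/137, d=(M3−M2)/(6·1)=-872/411, b=Δ2−h2·(2M2+M3)/6=1163/411
seg 3: a=-1, c=M3/2=-421/137, d=(M4−M3)/(6·1)=421/411, b=Δ3−h3·(2M3+M4)/6=1253/411
t_q=7/2 → seg 1, τ=3/2; S=0+-322/411·τ+-286/137·τ²+737/1233·τ³=-4225/1096

  seg 0: a=-4 b=1394/411 c=0 d=-143/411
  seg 1: a=0 b=-322/411 c=-286/137 d=737/1233
  seg 2: a=-5 b=1163/411 c=451/137 d=-872/411
  seg 3: a=-1 b=1253/411 c=-421/137 d=421/411
S(7/2) = -4225/1096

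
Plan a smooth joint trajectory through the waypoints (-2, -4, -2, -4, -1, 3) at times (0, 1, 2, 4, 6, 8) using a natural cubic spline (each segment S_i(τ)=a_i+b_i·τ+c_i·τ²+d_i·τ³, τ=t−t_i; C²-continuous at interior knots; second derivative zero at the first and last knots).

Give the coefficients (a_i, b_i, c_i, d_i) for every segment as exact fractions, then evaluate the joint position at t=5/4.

  seg 0: a=-2 b=-2017/626 c=0 d=765/626
  seg 1: a=-4 b=139/313 c=2295/626 d=-1321/626
  seg 2: a=-2 b=905/626 c=-834/313 d=1805/2504
  seg 3: a=-4 b=-176/313 c=2079/1252 d=-197/626
  seg 4: a=-1 b=721/313 c=-285/1252 d=95/2504
S(5/4) = -147949/40064

Δ: Δ0=-2, Δ1=2, Δ2=-1, Δ3=3/2, Δ4=2
row 1: diag=4, rhs=24; c'=1/4, d'=6
row 2: denom=6−1·1/4=23/4; d'=(-18−1·6)/(23/4)=-96/23
row 3: denom=8−2·8/23=168/23; d'=(15−2·-96/23)/(168/23)=179/56
row 4: denom=8−2·23/84=313/42; d'=(3−2·179/56)/(313/42)=-285/626
back: M4=-285/626
back: M3=179/56−23/84·-285/626=2079/626
back: M2=-96/23−8/23·2079/626=-1668/313
back: M1=6−1/4·-1668/313=2295/313
M: M0=0, M1=2295/313, M2=-1668/313, M3=2079/626, M4=-285/626, M5=0
seg 0: a=-2, c=M0/2=0, d=(M1−M0)/(6·1)=765/626, b=Δ0−h0·(2M0+M1)/6=-2017/626
seg 1: a=-4, c=M1/2=2295/626, d=(M2−M1)/(6·1)=-1321/626, b=Δ1−h1·(2M1+M2)/6=139/313
seg 2: a=-2, c=M2/2=-834/313, d=(M3−M2)/(6·2)=1805/2504, b=Δ2−h2·(2M2+M3)/6=905/626
seg 3: a=-4, c=M3/2=2079/1252, d=(M4−M3)/(6·2)=-197/626, b=Δ3−h3·(2M3+M4)/6=-176/313
seg 4: a=-1, c=M4/2=-285/1252, d=(M5−M4)/(6·2)=95/2504, b=Δ4−h4·(2M4+M5)/6=721/313
t_q=5/4 → seg 1, τ=1/4; S=-4+139/313·τ+2295/626·τ²+-1321/626·τ³=-147949/40064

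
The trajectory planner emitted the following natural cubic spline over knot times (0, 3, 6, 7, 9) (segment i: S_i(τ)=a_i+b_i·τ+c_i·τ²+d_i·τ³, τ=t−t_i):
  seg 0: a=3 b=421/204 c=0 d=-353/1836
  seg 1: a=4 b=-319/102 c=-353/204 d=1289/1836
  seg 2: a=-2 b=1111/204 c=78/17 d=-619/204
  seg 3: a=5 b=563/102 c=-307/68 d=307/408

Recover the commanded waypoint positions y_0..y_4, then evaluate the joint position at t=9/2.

y_0=3 y_1=4 y_2=-2 y_3=5 y_4=4
S(9/2) = -1205/544

y_0 = S_0(0) = a_0 = 3
y_1 = S_1(0) = a_1 = 4
y_2 = S_2(0) = a_2 = -2
y_3 = S_3(0) = a_3 = 5
y_4 = S_3(2) = 4
t_q=9/2 is in segment 1 (τ=3/2); S_1(τ)=-1205/544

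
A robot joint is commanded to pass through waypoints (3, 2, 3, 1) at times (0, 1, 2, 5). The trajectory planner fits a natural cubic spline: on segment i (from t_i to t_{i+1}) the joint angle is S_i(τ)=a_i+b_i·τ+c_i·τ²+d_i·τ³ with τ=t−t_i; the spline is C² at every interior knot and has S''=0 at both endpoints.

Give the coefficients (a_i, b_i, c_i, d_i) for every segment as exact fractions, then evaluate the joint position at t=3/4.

  seg 0: a=3 b=-146/93 c=0 d=53/93
  seg 1: a=2 b=13/93 c=53/31 d=-79/93
  seg 2: a=3 b=94/93 c=-26/31 d=26/279
S(3/4) = 4093/1984

Δ: Δ0=-1, Δ1=1, Δ2=-2/3
row 1: diag=4, rhs=12; c'=1/4, d'=3
row 2: denom=8−1·1/4=31/4; d'=(-10−1·3)/(31/4)=-52/31
back: M2=-52/31
back: M1=3−1/4·-52/31=106/31
M: M0=0, M1=106/31, M2=-52/31, M3=0
seg 0: a=3, c=M0/2=0, d=(M1−M0)/(6·1)=53/93, b=Δ0−h0·(2M0+M1)/6=-146/93
seg 1: a=2, c=M1/2=53/31, d=(M2−M1)/(6·1)=-79/93, b=Δ1−h1·(2M1+M2)/6=13/93
seg 2: a=3, c=M2/2=-26/31, d=(M3−M2)/(6·3)=26/279, b=Δ2−h2·(2M2+M3)/6=94/93
t_q=3/4 → seg 0, τ=3/4; S=3+-146/93·τ+0·τ²+53/93·τ³=4093/1984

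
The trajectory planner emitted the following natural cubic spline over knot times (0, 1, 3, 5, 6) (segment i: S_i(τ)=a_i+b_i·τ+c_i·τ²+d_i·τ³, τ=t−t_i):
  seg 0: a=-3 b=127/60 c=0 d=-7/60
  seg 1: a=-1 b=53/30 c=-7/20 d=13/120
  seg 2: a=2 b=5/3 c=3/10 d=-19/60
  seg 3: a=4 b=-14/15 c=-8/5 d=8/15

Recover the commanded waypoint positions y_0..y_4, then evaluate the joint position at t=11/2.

y_0 = S_0(0) = a_0 = -3
y_1 = S_1(0) = a_1 = -1
y_2 = S_2(0) = a_2 = 2
y_3 = S_3(0) = a_3 = 4
y_4 = S_3(1) = 2
t_q=11/2 is in segment 3 (τ=1/2); S_3(τ)=16/5

y_0=-3 y_1=-1 y_2=2 y_3=4 y_4=2
S(11/2) = 16/5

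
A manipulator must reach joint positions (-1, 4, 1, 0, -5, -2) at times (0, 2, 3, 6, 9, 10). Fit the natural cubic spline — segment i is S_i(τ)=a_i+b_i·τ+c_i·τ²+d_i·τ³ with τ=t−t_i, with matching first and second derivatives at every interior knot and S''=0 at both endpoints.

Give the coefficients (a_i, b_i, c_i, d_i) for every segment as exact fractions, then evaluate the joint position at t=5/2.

  seg 0: a=-1 b=11079/2438 c=0 d=-623/1219
  seg 1: a=4 b=-3873/2438 c=-3738/1219 d=4035/2438
  seg 2: a=1 b=-3360/1219 c=4629/2438 d=-23939/65826
  seg 3: a=0 b=-2885/2438 c=-5026/3657 d=26621/65826
  seg 4: a=-5 b=1816/1219 c=5523/2438 d=-1841/2438
S(5/2) = 51607/19504

Δ: Δ0=5/2, Δ1=-3, Δ2=-1/3, Δ3=-5/3, Δ4=3
row 1: diag=6, rhs=-33; c'=1/6, d'=-11/2
row 2: denom=8−1·1/6=47/6; d'=(16−1·-11/2)/(47/6)=129/47
row 3: denom=12−3·18/47=510/47; d'=(-8−3·129/47)/(510/47)=-763/510
row 4: denom=8−3·47/170=1219/170; d'=(28−3·-763/510)/(1219/170)=5523/1219
back: M4=5523/1219
back: M3=-763/510−47/170·5523/1219=-10052/3657
back: M2=129/47−18/47·-10052/3657=4629/1219
back: M1=-11/2−1/6·4629/1219=-7476/1219
M: M0=0, M1=-7476/1219, M2=4629/1219, M3=-10052/3657, M4=5523/1219, M5=0
seg 0: a=-1, c=M0/2=0, d=(M1−M0)/(6·2)=-623/1219, b=Δ0−h0·(2M0+M1)/6=11079/2438
seg 1: a=4, c=M1/2=-3738/1219, d=(M2−M1)/(6·1)=4035/2438, b=Δ1−h1·(2M1+M2)/6=-3873/2438
seg 2: a=1, c=M2/2=4629/2438, d=(M3−M2)/(6·3)=-23939/65826, b=Δ2−h2·(2M2+M3)/6=-3360/1219
seg 3: a=0, c=M3/2=-5026/3657, d=(M4−M3)/(6·3)=26621/65826, b=Δ3−h3·(2M3+M4)/6=-2885/2438
seg 4: a=-5, c=M4/2=5523/2438, d=(M5−M4)/(6·1)=-1841/2438, b=Δ4−h4·(2M4+M5)/6=1816/1219
t_q=5/2 → seg 1, τ=1/2; S=4+-3873/2438·τ+-3738/1219·τ²+4035/2438·τ³=51607/19504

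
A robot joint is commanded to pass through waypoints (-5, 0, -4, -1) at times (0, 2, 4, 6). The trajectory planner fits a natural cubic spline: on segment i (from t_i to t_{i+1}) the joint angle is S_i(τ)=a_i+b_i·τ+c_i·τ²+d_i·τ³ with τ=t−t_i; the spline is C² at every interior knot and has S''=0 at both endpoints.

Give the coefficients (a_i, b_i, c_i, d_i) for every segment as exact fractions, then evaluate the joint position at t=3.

  seg 0: a=-5 b=59/15 c=0 d=-43/120
  seg 1: a=0 b=-11/30 c=-43/20 d=2/3
  seg 2: a=-4 b=-29/30 c=37/20 d=-37/120
S(3) = -37/20

Δ: Δ0=5/2, Δ1=-2, Δ2=3/2
row 1: diag=8, rhs=-27; c'=1/4, d'=-27/8
row 2: denom=8−2·1/4=15/2; d'=(21−2·-27/8)/(15/2)=37/10
back: M2=37/10
back: M1=-27/8−1/4·37/10=-43/10
M: M0=0, M1=-43/10, M2=37/10, M3=0
seg 0: a=-5, c=M0/2=0, d=(M1−M0)/(6·2)=-43/120, b=Δ0−h0·(2M0+M1)/6=59/15
seg 1: a=0, c=M1/2=-43/20, d=(M2−M1)/(6·2)=2/3, b=Δ1−h1·(2M1+M2)/6=-11/30
seg 2: a=-4, c=M2/2=37/20, d=(M3−M2)/(6·2)=-37/120, b=Δ2−h2·(2M2+M3)/6=-29/30
t_q=3 → seg 1, τ=1; S=0+-11/30·τ+-43/20·τ²+2/3·τ³=-37/20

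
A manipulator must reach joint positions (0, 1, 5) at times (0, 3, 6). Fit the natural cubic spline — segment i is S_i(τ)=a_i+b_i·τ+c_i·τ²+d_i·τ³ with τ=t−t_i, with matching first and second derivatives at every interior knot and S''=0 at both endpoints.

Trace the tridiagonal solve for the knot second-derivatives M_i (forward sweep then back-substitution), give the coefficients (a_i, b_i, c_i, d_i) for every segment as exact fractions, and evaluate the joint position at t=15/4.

Δ: Δ0=1/3, Δ1=4/3
row 1: diag=12, rhs=6; c'=1/4, d'=1/2
back: M1=1/2
M: M0=0, M1=1/2, M2=0
seg 0: a=0, c=M0/2=0, d=(M1−M0)/(6·3)=1/36, b=Δ0−h0·(2M0+M1)/6=1/12
seg 1: a=1, c=M1/2=1/4, d=(M2−M1)/(6·3)=-1/36, b=Δ1−h1·(2M1+M2)/6=5/6
t_q=15/4 → seg 1, τ=3/4; S=1+5/6·τ+1/4·τ²+-1/36·τ³=449/256

  seg 0: a=0 b=1/12 c=0 d=1/36
  seg 1: a=1 b=5/6 c=1/4 d=-1/36
S(15/4) = 449/256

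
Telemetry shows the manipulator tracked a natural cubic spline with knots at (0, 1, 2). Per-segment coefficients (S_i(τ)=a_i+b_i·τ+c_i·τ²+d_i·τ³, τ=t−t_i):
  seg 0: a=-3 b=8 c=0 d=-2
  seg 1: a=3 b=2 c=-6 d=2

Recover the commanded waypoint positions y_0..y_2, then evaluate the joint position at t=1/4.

y_0=-3 y_1=3 y_2=1
S(1/4) = -33/32

y_0 = S_0(0) = a_0 = -3
y_1 = S_1(0) = a_1 = 3
y_2 = S_1(1) = 1
t_q=1/4 is in segment 0 (τ=1/4); S_0(τ)=-33/32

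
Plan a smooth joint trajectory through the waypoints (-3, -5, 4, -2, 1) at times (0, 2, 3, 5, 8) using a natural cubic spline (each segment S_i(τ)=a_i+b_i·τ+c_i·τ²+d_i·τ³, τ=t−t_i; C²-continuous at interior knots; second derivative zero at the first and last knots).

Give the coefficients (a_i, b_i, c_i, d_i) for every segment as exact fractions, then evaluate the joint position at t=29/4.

  seg 0: a=-3 b=-851/163 c=0 d=172/163
  seg 1: a=-5 b=1213/163 c=1032/163 d=-778/163
  seg 2: a=4 b=943/163 c=-1302/163 d=293/163
  seg 3: a=-2 b=-749/163 c=456/163 d=-152/489
S(29/4) = -2239/1304

Δ: Δ0=-1, Δ1=9, Δ2=-3, Δ3=1
row 1: diag=6, rhs=60; c'=1/6, d'=10
row 2: denom=6−1·1/6=35/6; d'=(-72−1·10)/(35/6)=-492/35
row 3: denom=10−2·12/35=326/35; d'=(24−2·-492/35)/(326/35)=912/163
back: M3=912/163
back: M2=-492/35−12/35·912/163=-2604/163
back: M1=10−1/6·-2604/163=2064/163
M: M0=0, M1=2064/163, M2=-2604/163, M3=912/163, M4=0
seg 0: a=-3, c=M0/2=0, d=(M1−M0)/(6·2)=172/163, b=Δ0−h0·(2M0+M1)/6=-851/163
seg 1: a=-5, c=M1/2=1032/163, d=(M2−M1)/(6·1)=-778/163, b=Δ1−h1·(2M1+M2)/6=1213/163
seg 2: a=4, c=M2/2=-1302/163, d=(M3−M2)/(6·2)=293/163, b=Δ2−h2·(2M2+M3)/6=943/163
seg 3: a=-2, c=M3/2=456/163, d=(M4−M3)/(6·3)=-152/489, b=Δ3−h3·(2M3+M4)/6=-749/163
t_q=29/4 → seg 3, τ=9/4; S=-2+-749/163·τ+456/163·τ²+-152/489·τ³=-2239/1304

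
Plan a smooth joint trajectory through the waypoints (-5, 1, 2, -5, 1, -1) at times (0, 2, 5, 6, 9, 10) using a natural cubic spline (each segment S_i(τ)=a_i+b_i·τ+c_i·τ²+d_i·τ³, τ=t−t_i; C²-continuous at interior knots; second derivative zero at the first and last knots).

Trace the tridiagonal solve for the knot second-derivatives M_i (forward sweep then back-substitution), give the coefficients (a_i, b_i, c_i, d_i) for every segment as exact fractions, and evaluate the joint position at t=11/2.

Δ: Δ0=3, Δ1=1/3, Δ2=-7, Δ3=2, Δ4=-2
row 1: diag=10, rhs=-16; c'=3/10, d'=-8/5
row 2: denom=8−3·3/10=71/10; d'=(-44−3·-8/5)/(71/10)=-392/71
row 3: denom=8−1·10/71=558/71; d'=(54−1·-392/71)/(558/71)=2113/279
row 4: denom=8−3·71/186=425/62; d'=(-24−3·2113/279)/(425/62)=-1738/255
back: M4=-1738/255
back: M3=2113/279−71/186·-1738/255=7784/765
back: M2=-392/71−10/71·7784/765=-1064/153
back: M1=-8/5−3/10·-1064/153=124/255
M: M0=0, M1=124/255, M2=-1064/153, M3=7784/765, M4=-1738/255, M5=0
seg 0: a=-5, c=M0/2=0, d=(M1−M0)/(6·2)=31/765, b=Δ0−h0·(2M0+M1)/6=2171/765
seg 1: a=1, c=M1/2=62/255, d=(M2−M1)/(6·3)=-2846/6885, b=Δ1−h1·(2M1+M2)/6=2543/765
seg 2: a=2, c=M2/2=-532/153, d=(M3−M2)/(6·1)=728/255, b=Δ2−h2·(2M2+M3)/6=-287/45
seg 3: a=-5, c=M3/2=3892/765, d=(M4−M3)/(6·3)=-6499/6885, b=Δ3−h3·(2M3+M4)/6=-3647/765
seg 4: a=1, c=M4/2=-869/255, d=(M5−M4)/(6·1)=869/765, b=Δ4−h4·(2M4+M5)/6=208/765
t_q=11/2 → seg 2, τ=1/2; S=2+-287/45·τ+-532/153·τ²+728/255·τ³=-2603/1530

  seg 0: a=-5 b=2171/765 c=0 d=31/765
  seg 1: a=1 b=2543/765 c=62/255 d=-2846/6885
  seg 2: a=2 b=-287/45 c=-532/153 d=728/255
  seg 3: a=-5 b=-3647/765 c=3892/765 d=-6499/6885
  seg 4: a=1 b=208/765 c=-869/255 d=869/765
S(11/2) = -2603/1530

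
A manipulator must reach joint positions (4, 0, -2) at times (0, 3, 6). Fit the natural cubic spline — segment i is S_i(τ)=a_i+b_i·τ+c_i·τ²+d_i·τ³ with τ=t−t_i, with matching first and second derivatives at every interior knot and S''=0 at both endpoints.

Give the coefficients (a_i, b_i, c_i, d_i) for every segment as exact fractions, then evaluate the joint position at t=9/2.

Δ: Δ0=-4/3, Δ1=-2/3
row 1: diag=12, rhs=4; c'=1/4, d'=1/3
back: M1=1/3
M: M0=0, M1=1/3, M2=0
seg 0: a=4, c=M0/2=0, d=(M1−M0)/(6·3)=1/54, b=Δ0−h0·(2M0+M1)/6=-3/2
seg 1: a=0, c=M1/2=1/6, d=(M2−M1)/(6·3)=-1/54, b=Δ1−h1·(2M1+M2)/6=-1
t_q=9/2 → seg 1, τ=3/2; S=0+-1·τ+1/6·τ²+-1/54·τ³=-19/16

  seg 0: a=4 b=-3/2 c=0 d=1/54
  seg 1: a=0 b=-1 c=1/6 d=-1/54
S(9/2) = -19/16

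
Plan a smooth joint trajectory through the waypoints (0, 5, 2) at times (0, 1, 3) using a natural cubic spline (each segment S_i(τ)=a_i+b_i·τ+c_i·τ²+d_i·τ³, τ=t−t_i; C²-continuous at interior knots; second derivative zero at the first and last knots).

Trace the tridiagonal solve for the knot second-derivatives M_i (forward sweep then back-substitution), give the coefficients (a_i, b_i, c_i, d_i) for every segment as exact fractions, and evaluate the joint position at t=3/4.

Δ: Δ0=5, Δ1=-3/2
row 1: diag=6, rhs=-39; c'=1/3, d'=-13/2
back: M1=-13/2
M: M0=0, M1=-13/2, M2=0
seg 0: a=0, c=M0/2=0, d=(M1−M0)/(6·1)=-13/12, b=Δ0−h0·(2M0+M1)/6=73/12
seg 1: a=5, c=M1/2=-13/4, d=(M2−M1)/(6·2)=13/24, b=Δ1−h1·(2M1+M2)/6=17/6
t_q=3/4 → seg 0, τ=3/4; S=0+73/12·τ+0·τ²+-13/12·τ³=1051/256

  seg 0: a=0 b=73/12 c=0 d=-13/12
  seg 1: a=5 b=17/6 c=-13/4 d=13/24
S(3/4) = 1051/256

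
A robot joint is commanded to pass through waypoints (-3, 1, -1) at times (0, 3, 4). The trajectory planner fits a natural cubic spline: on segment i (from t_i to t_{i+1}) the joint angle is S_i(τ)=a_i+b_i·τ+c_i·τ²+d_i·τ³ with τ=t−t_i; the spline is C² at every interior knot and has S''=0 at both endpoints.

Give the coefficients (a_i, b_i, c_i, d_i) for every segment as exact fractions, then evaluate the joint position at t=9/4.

  seg 0: a=-3 b=31/12 c=0 d=-5/36
  seg 1: a=1 b=-7/6 c=-5/4 d=5/12
S(9/4) = 315/256

Δ: Δ0=4/3, Δ1=-2
row 1: diag=8, rhs=-20; c'=1/8, d'=-5/2
back: M1=-5/2
M: M0=0, M1=-5/2, M2=0
seg 0: a=-3, c=M0/2=0, d=(M1−M0)/(6·3)=-5/36, b=Δ0−h0·(2M0+M1)/6=31/12
seg 1: a=1, c=M1/2=-5/4, d=(M2−M1)/(6·1)=5/12, b=Δ1−h1·(2M1+M2)/6=-7/6
t_q=9/4 → seg 0, τ=9/4; S=-3+31/12·τ+0·τ²+-5/36·τ³=315/256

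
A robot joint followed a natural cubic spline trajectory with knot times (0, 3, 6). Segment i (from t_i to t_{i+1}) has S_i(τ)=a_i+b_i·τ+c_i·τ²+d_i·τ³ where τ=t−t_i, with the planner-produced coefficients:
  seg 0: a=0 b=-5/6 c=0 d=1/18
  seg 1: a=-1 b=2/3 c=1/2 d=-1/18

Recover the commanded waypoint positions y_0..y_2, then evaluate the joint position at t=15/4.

y_0=0 y_1=-1 y_2=4
S(15/4) = -31/128

y_0 = S_0(0) = a_0 = 0
y_1 = S_1(0) = a_1 = -1
y_2 = S_1(3) = 4
t_q=15/4 is in segment 1 (τ=3/4); S_1(τ)=-31/128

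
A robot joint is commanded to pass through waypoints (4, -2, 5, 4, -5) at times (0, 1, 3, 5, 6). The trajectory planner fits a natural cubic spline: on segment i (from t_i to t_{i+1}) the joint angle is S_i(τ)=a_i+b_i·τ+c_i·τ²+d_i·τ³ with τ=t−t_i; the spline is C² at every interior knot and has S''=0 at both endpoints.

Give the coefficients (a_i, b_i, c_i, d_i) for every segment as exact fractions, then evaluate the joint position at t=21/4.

  seg 0: a=4 b=-39/5 c=0 d=9/5
  seg 1: a=-2 b=-12/5 c=27/5 d=-49/40
  seg 2: a=5 b=9/2 c=-39/20 d=-11/40
  seg 3: a=4 b=-33/5 c=-18/5 d=6/5
S(21/4) = 343/160

Δ: Δ0=-6, Δ1=7/2, Δ2=-1/2, Δ3=-9
row 1: diag=6, rhs=57; c'=1/3, d'=19/2
row 2: denom=8−2·1/3=22/3; d'=(-24−2·19/2)/(22/3)=-129/22
row 3: denom=6−2·3/11=60/11; d'=(-51−2·-129/22)/(60/11)=-36/5
back: M3=-36/5
back: M2=-129/22−3/11·-36/5=-39/10
back: M1=19/2−1/3·-39/10=54/5
M: M0=0, M1=54/5, M2=-39/10, M3=-36/5, M4=0
seg 0: a=4, c=M0/2=0, d=(M1−M0)/(6·1)=9/5, b=Δ0−h0·(2M0+M1)/6=-39/5
seg 1: a=-2, c=M1/2=27/5, d=(M2−M1)/(6·2)=-49/40, b=Δ1−h1·(2M1+M2)/6=-12/5
seg 2: a=5, c=M2/2=-39/20, d=(M3−M2)/(6·2)=-11/40, b=Δ2−h2·(2M2+M3)/6=9/2
seg 3: a=4, c=M3/2=-18/5, d=(M4−M3)/(6·1)=6/5, b=Δ3−h3·(2M3+M4)/6=-33/5
t_q=21/4 → seg 3, τ=1/4; S=4+-33/5·τ+-18/5·τ²+6/5·τ³=343/160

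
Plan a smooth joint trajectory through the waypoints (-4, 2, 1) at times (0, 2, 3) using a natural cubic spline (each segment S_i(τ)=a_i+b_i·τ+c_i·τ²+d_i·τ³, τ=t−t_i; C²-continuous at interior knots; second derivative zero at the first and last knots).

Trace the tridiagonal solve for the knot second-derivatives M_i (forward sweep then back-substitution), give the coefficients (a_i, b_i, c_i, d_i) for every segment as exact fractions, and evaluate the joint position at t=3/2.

  seg 0: a=-4 b=13/3 c=0 d=-1/3
  seg 1: a=2 b=1/3 c=-2 d=2/3
S(3/2) = 11/8

Δ: Δ0=3, Δ1=-1
row 1: diag=6, rhs=-24; c'=1/6, d'=-4
back: M1=-4
M: M0=0, M1=-4, M2=0
seg 0: a=-4, c=M0/2=0, d=(M1−M0)/(6·2)=-1/3, b=Δ0−h0·(2M0+M1)/6=13/3
seg 1: a=2, c=M1/2=-2, d=(M2−M1)/(6·1)=2/3, b=Δ1−h1·(2M1+M2)/6=1/3
t_q=3/2 → seg 0, τ=3/2; S=-4+13/3·τ+0·τ²+-1/3·τ³=11/8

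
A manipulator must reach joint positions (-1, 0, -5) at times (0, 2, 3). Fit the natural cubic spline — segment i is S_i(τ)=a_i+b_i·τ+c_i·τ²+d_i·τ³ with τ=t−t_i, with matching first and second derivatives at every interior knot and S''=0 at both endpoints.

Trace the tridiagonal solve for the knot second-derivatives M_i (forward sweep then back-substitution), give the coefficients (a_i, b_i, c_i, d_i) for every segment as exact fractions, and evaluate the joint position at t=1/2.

  seg 0: a=-1 b=7/3 c=0 d=-11/24
  seg 1: a=0 b=-19/6 c=-11/4 d=11/12
S(1/2) = 7/64

Δ: Δ0=1/2, Δ1=-5
row 1: diag=6, rhs=-33; c'=1/6, d'=-11/2
back: M1=-11/2
M: M0=0, M1=-11/2, M2=0
seg 0: a=-1, c=M0/2=0, d=(M1−M0)/(6·2)=-11/24, b=Δ0−h0·(2M0+M1)/6=7/3
seg 1: a=0, c=M1/2=-11/4, d=(M2−M1)/(6·1)=11/12, b=Δ1−h1·(2M1+M2)/6=-19/6
t_q=1/2 → seg 0, τ=1/2; S=-1+7/3·τ+0·τ²+-11/24·τ³=7/64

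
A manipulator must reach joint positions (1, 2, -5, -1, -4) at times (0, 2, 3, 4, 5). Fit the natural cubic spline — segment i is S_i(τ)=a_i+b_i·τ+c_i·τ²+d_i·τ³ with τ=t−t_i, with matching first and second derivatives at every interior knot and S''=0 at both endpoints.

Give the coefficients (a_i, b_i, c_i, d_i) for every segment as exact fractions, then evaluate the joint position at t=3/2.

  seg 0: a=1 b=185/43 c=0 d=-327/344
  seg 1: a=2 b=-611/86 c=-981/172 d=999/172
  seg 2: a=-5 b=-187/172 c=504/43 d=-1141/172
  seg 3: a=-1 b=211/86 c=-1407/172 d=469/172
S(3/2) = 11683/2752

Δ: Δ0=1/2, Δ1=-7, Δ2=4, Δ3=-3
row 1: diag=6, rhs=-45; c'=1/6, d'=-15/2
row 2: denom=4−1·1/6=23/6; d'=(66−1·-15/2)/(23/6)=441/23
row 3: denom=4−1·6/23=86/23; d'=(-42−1·441/23)/(86/23)=-1407/86
back: M3=-1407/86
back: M2=441/23−6/23·-1407/86=1008/43
back: M1=-15/2−1/6·1008/43=-981/86
M: M0=0, M1=-981/86, M2=1008/43, M3=-1407/86, M4=0
seg 0: a=1, c=M0/2=0, d=(M1−M0)/(6·2)=-327/344, b=Δ0−h0·(2M0+M1)/6=185/43
seg 1: a=2, c=M1/2=-981/172, d=(M2−M1)/(6·1)=999/172, b=Δ1−h1·(2M1+M2)/6=-611/86
seg 2: a=-5, c=M2/2=504/43, d=(M3−M2)/(6·1)=-1141/172, b=Δ2−h2·(2M2+M3)/6=-187/172
seg 3: a=-1, c=M3/2=-1407/172, d=(M4−M3)/(6·1)=469/172, b=Δ3−h3·(2M3+M4)/6=211/86
t_q=3/2 → seg 0, τ=3/2; S=1+185/43·τ+0·τ²+-327/344·τ³=11683/2752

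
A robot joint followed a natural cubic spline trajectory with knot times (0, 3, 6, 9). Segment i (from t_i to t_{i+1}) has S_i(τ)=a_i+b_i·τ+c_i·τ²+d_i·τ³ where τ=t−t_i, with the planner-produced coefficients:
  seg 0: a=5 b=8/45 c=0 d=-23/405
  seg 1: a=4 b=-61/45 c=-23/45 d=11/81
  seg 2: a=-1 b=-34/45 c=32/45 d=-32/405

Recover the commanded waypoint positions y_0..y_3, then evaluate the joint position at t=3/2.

y_0 = S_0(0) = a_0 = 5
y_1 = S_1(0) = a_1 = 4
y_2 = S_2(0) = a_2 = -1
y_3 = S_2(3) = 1
t_q=3/2 is in segment 0 (τ=3/2); S_0(τ)=203/40

y_0=5 y_1=4 y_2=-1 y_3=1
S(3/2) = 203/40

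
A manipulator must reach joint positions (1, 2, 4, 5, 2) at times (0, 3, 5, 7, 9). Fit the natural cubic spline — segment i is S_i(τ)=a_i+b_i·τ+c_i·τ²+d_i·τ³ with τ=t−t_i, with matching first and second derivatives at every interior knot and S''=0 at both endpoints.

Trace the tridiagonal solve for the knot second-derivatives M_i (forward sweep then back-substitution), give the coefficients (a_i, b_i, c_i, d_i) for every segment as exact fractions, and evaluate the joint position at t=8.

  seg 0: a=1 b=26/213 c=0 d=5/213
  seg 1: a=2 b=161/213 c=15/71 d=-19/426
  seg 2: a=4 b=227/213 c=-4/71 d=-193/1704
  seg 3: a=5 b=-221/426 c=-209/284 d=209/1704
S(8) = 2197/568

Δ: Δ0=1/3, Δ1=1, Δ2=1/2, Δ3=-3/2
row 1: diag=10, rhs=4; c'=1/5, d'=2/5
row 2: denom=8−2·1/5=38/5; d'=(-3−2·2/5)/(38/5)=-1/2
row 3: denom=8−2·5/19=142/19; d'=(-12−2·-1/2)/(142/19)=-209/142
back: M3=-209/142
back: M2=-1/2−5/19·-209/142=-8/71
back: M1=2/5−1/5·-8/71=30/71
M: M0=0, M1=30/71, M2=-8/71, M3=-209/142, M4=0
seg 0: a=1, c=M0/2=0, d=(M1−M0)/(6·3)=5/213, b=Δ0−h0·(2M0+M1)/6=26/213
seg 1: a=2, c=M1/2=15/71, d=(M2−M1)/(6·2)=-19/426, b=Δ1−h1·(2M1+M2)/6=161/213
seg 2: a=4, c=M2/2=-4/71, d=(M3−M2)/(6·2)=-193/1704, b=Δ2−h2·(2M2+M3)/6=227/213
seg 3: a=5, c=M3/2=-209/284, d=(M4−M3)/(6·2)=209/1704, b=Δ3−h3·(2M3+M4)/6=-221/426
t_q=8 → seg 3, τ=1; S=5+-221/426·τ+-209/284·τ²+209/1704·τ³=2197/568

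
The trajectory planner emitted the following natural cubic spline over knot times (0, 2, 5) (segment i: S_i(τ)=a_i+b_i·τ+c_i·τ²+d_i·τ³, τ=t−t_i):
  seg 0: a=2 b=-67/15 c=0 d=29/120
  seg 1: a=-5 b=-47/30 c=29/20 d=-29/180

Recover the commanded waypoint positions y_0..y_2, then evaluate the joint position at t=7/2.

y_0=2 y_1=-5 y_2=-1
S(7/2) = -741/160

y_0 = S_0(0) = a_0 = 2
y_1 = S_1(0) = a_1 = -5
y_2 = S_1(3) = -1
t_q=7/2 is in segment 1 (τ=3/2); S_1(τ)=-741/160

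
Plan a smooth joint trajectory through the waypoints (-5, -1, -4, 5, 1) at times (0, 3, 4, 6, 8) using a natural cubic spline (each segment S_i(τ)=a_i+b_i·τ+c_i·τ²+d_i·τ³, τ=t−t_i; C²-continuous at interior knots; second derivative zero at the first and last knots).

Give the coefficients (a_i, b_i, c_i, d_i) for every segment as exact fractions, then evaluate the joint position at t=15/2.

  seg 0: a=-5 b=3749/1032 c=0 d=-791/3096
  seg 1: a=-1 b=-1685/516 c=-791/344 d=2647/1032
  seg 2: a=-4 b=-175/1032 c=232/43 d=-6317/4128
  seg 3: a=5 b=1573/516 c=-2605/688 d=2605/4128
S(15/2) = 35041/11008

Δ: Δ0=4/3, Δ1=-3, Δ2=9/2, Δ3=-2
row 1: diag=8, rhs=-26; c'=1/8, d'=-13/4
row 2: denom=6−1·1/8=47/8; d'=(45−1·-13/4)/(47/8)=386/47
row 3: denom=8−2·16/47=344/47; d'=(-39−2·386/47)/(344/47)=-2605/344
back: M3=-2605/344
back: M2=386/47−16/47·-2605/344=464/43
back: M1=-13/4−1/8·464/43=-791/172
M: M0=0, M1=-791/172, M2=464/43, M3=-2605/344, M4=0
seg 0: a=-5, c=M0/2=0, d=(M1−M0)/(6·3)=-791/3096, b=Δ0−h0·(2M0+M1)/6=3749/1032
seg 1: a=-1, c=M1/2=-791/344, d=(M2−M1)/(6·1)=2647/1032, b=Δ1−h1·(2M1+M2)/6=-1685/516
seg 2: a=-4, c=M2/2=232/43, d=(M3−M2)/(6·2)=-6317/4128, b=Δ2−h2·(2M2+M3)/6=-175/1032
seg 3: a=5, c=M3/2=-2605/688, d=(M4−M3)/(6·2)=2605/4128, b=Δ3−h3·(2M3+M4)/6=1573/516
t_q=15/2 → seg 3, τ=3/2; S=5+1573/516·τ+-2605/688·τ²+2605/4128·τ³=35041/11008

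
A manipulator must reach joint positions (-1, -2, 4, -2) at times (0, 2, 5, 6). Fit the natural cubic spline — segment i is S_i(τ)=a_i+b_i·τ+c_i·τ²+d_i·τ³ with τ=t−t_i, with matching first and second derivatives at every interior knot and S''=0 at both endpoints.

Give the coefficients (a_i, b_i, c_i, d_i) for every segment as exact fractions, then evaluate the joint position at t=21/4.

  seg 0: a=-1 b=-247/142 c=0 d=22/71
  seg 1: a=-2 b=281/142 c=132/71 d=-263/426
  seg 2: a=4 b=-251/71 c=-525/142 d=175/142
S(21/4) = 26395/9088

Δ: Δ0=-1/2, Δ1=2, Δ2=-6
row 1: diag=10, rhs=15; c'=3/10, d'=3/2
row 2: denom=8−3·3/10=71/10; d'=(-48−3·3/2)/(71/10)=-525/71
back: M2=-525/71
back: M1=3/2−3/10·-525/71=264/71
M: M0=0, M1=264/71, M2=-525/71, M3=0
seg 0: a=-1, c=M0/2=0, d=(M1−M0)/(6·2)=22/71, b=Δ0−h0·(2M0+M1)/6=-247/142
seg 1: a=-2, c=M1/2=132/71, d=(M2−M1)/(6·3)=-263/426, b=Δ1−h1·(2M1+M2)/6=281/142
seg 2: a=4, c=M2/2=-525/142, d=(M3−M2)/(6·1)=175/142, b=Δ2−h2·(2M2+M3)/6=-251/71
t_q=21/4 → seg 2, τ=1/4; S=4+-251/71·τ+-525/142·τ²+175/142·τ³=26395/9088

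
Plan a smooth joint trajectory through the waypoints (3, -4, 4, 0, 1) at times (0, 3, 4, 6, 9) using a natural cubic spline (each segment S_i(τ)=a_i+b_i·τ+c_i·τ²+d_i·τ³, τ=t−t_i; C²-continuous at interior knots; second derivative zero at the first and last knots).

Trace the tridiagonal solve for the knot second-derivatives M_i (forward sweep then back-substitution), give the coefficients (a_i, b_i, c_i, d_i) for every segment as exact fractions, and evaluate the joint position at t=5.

  seg 0: a=3 b=-512/73 c=0 d=1025/1971
  seg 1: a=-4 b=513/73 c=1025/219 d=-812/219
  seg 2: a=4 b=1153/219 c=-1411/219 d=1231/876
  seg 3: a=0 b=-266/73 c=871/438 d=-871/3942
S(5) = 3703/876

Δ: Δ0=-7/3, Δ1=8, Δ2=-2, Δ3=1/3
row 1: diag=8, rhs=62; c'=1/8, d'=31/4
row 2: denom=6−1·1/8=47/8; d'=(-60−1·31/4)/(47/8)=-542/47
row 3: denom=10−2·16/47=438/47; d'=(14−2·-542/47)/(438/47)=871/219
back: M3=871/219
back: M2=-542/47−16/47·871/219=-2822/219
back: M1=31/4−1/8·-2822/219=2050/219
M: M0=0, M1=2050/219, M2=-2822/219, M3=871/219, M4=0
seg 0: a=3, c=M0/2=0, d=(M1−M0)/(6·3)=1025/1971, b=Δ0−h0·(2M0+M1)/6=-512/73
seg 1: a=-4, c=M1/2=1025/219, d=(M2−M1)/(6·1)=-812/219, b=Δ1−h1·(2M1+M2)/6=513/73
seg 2: a=4, c=M2/2=-1411/219, d=(M3−M2)/(6·2)=1231/876, b=Δ2−h2·(2M2+M3)/6=1153/219
seg 3: a=0, c=M3/2=871/438, d=(M4−M3)/(6·3)=-871/3942, b=Δ3−h3·(2M3+M4)/6=-266/73
t_q=5 → seg 2, τ=1; S=4+1153/219·τ+-1411/219·τ²+1231/876·τ³=3703/876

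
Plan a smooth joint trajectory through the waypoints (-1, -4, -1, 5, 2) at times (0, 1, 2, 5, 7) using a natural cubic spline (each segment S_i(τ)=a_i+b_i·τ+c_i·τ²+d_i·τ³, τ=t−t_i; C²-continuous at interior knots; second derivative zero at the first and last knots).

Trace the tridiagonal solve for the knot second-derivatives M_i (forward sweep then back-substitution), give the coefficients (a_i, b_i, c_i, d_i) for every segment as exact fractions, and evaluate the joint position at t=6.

Δ: Δ0=-3, Δ1=3, Δ2=2, Δ3=-3/2
row 1: diag=4, rhs=36; c'=1/4, d'=9
row 2: denom=8−1·1/4=31/4; d'=(-6−1·9)/(31/4)=-60/31
row 3: denom=10−3·12/31=274/31; d'=(-21−3·-60/31)/(274/31)=-471/274
back: M3=-471/274
back: M2=-60/31−12/31·-471/274=-174/137
back: M1=9−1/4·-174/137=2553/274
M: M0=0, M1=2553/274, M2=-174/137, M3=-471/274, M4=0
seg 0: a=-1, c=M0/2=0, d=(M1−M0)/(6·1)=851/548, b=Δ0−h0·(2M0+M1)/6=-2495/548
seg 1: a=-4, c=M1/2=2553/548, d=(M2−M1)/(6·1)=-967/548, b=Δ1−h1·(2M1+M2)/6=29/274
seg 2: a=-1, c=M2/2=-87/137, d=(M3−M2)/(6·3)=-41/1644, b=Δ2−h2·(2M2+M3)/6=2263/548
seg 3: a=5, c=M3/2=-471/548, d=(M4−M3)/(6·2)=157/1096, b=Δ3−h3·(2M3+M4)/6=-97/274
t_q=6 → seg 3, τ=1; S=5+-97/274·τ+-471/548·τ²+157/1096·τ³=4307/1096

  seg 0: a=-1 b=-2495/548 c=0 d=851/548
  seg 1: a=-4 b=29/274 c=2553/548 d=-967/548
  seg 2: a=-1 b=2263/548 c=-87/137 d=-41/1644
  seg 3: a=5 b=-97/274 c=-471/548 d=157/1096
S(6) = 4307/1096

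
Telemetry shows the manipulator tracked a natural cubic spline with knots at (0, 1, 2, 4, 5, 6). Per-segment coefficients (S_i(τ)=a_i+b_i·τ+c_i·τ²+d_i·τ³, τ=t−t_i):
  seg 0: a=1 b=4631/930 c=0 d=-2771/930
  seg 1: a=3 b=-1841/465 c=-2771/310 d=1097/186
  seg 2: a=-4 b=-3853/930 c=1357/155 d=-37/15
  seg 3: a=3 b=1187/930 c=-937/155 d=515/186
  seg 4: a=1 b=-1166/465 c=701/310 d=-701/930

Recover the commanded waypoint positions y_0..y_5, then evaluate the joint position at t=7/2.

y_0=1 y_1=3 y_2=-4 y_3=3 y_4=1 y_5=0
S(7/2) = 1437/1240

y_0 = S_0(0) = a_0 = 1
y_1 = S_1(0) = a_1 = 3
y_2 = S_2(0) = a_2 = -4
y_3 = S_3(0) = a_3 = 3
y_4 = S_4(0) = a_4 = 1
y_5 = S_4(1) = 0
t_q=7/2 is in segment 2 (τ=3/2); S_2(τ)=1437/1240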